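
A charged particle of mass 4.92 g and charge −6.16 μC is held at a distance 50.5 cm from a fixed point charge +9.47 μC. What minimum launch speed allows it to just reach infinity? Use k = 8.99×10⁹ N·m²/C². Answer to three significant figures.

To just escape, total mechanical energy must reach zero at infinity: ½mv²_min + U = 0, so ½mv²_min = −U = |kQq|/r.
|U| = |kQq|/r = (8.99×10⁹ N·m²/C²)(9.47×10⁻⁶)(6.16×10⁻⁶)/(0.505) = 1.04 J.
v_min = √(2|U|/m) = √(2·1.04/4.92×10⁻³) = 20.5 m/s.

20.5 m/s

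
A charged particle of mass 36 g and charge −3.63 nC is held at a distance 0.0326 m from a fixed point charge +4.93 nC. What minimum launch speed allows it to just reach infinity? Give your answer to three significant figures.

0.0166 m/s

To just escape, total mechanical energy must reach zero at infinity: ½mv²_min + U = 0, so ½mv²_min = −U = |kQq|/r.
|U| = |kQq|/r = (8.99×10⁹ N·m²/C²)(4.93×10⁻⁹)(3.63×10⁻⁹)/(0.0326) = 4.94×10⁻⁶ J.
v_min = √(2|U|/m) = √(2·4.94×10⁻⁶/0.0360) = 0.0166 m/s.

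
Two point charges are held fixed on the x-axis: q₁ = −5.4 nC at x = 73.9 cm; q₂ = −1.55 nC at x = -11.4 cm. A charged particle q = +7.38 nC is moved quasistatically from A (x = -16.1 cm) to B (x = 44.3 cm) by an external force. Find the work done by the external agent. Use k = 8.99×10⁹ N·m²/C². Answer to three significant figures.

For quasistatic motion the external work equals the change in potential energy: W_ext = qΔV = q(V_B − V_A).
At A: distances to the source charges are 0.900 m, 0.0470 m; V_A = Σ kqᵢ/rᵢ = -350 V.
At B: distances to the source charges are 0.296 m, 0.557 m; V_B = Σ kqᵢ/rᵢ = -189 V.
ΔV = V_B − V_A = 161 V.
W_ext = qΔV = (7.38×10⁻⁹ C)(161 V) = 1.19×10⁻⁶ J.

1.19×10⁻⁶ J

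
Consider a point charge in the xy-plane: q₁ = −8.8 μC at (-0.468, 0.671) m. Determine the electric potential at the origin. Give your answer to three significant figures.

-9.67×10⁴ V

The total potential is the scalar sum of each charge's contribution, V = Σ kqᵢ/rᵢ.
Distances from the field point to each charge: r₁ = 0.818 m.
V = k[(-8.80×10⁻⁶)/(0.818)] = -9.67×10⁴ V.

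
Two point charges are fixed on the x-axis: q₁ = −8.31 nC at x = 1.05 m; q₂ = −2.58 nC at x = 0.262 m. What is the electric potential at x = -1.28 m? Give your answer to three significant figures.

-47.1 V

The total potential is the scalar sum of each charge's contribution, V = Σ kqᵢ/rᵢ.
Distances from the field point to each charge: r₁ = 2.33 m, r₂ = 1.54 m.
V = k[(-8.31×10⁻⁹)/(2.33) + (-2.58×10⁻⁹)/(1.54)] = -47.1 V.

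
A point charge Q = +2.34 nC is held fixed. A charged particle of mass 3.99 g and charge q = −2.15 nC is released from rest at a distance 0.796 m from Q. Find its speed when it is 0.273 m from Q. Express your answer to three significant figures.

7.39×10⁻³ m/s

Only the electrostatic force acts, so mechanical energy is conserved: ½mv² = U₁ − U₂ = kQq(1/r₁ − 1/r₂).
U₁ − U₂ = (8.99×10⁹ N·m²/C²)(2.34×10⁻⁹ C)(-2.15×10⁻⁹ C)(1/0.796 − 1/0.273) = 1.09×10⁻⁷ J.
v = √(2·1.09×10⁻⁷/3.99×10⁻³) = 7.39×10⁻³ m/s.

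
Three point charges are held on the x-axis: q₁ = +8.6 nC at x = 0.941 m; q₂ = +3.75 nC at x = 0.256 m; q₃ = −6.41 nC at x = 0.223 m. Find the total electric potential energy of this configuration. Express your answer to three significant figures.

-6.82×10⁻⁶ J

The work to assemble the configuration equals its total potential energy, U = Σ kqᵢqⱼ/rᵢⱼ over all pairs.
Pair separations: r₁₂ = 0.685 m, r₁₃ = 0.718 m, r₂₃ = 0.0330 m.
U = (4.23×10⁻⁷) + (-6.90×10⁻⁷) + (-6.55×10⁻⁶) = -6.82×10⁻⁶ J.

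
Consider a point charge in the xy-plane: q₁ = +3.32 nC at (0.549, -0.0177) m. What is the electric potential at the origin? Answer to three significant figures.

The total potential is the scalar sum of each charge's contribution, V = Σ kqᵢ/rᵢ.
Distances from the field point to each charge: r₁ = 0.549 m.
V = k[(3.32×10⁻⁹)/(0.549)] = 54.3 V.

54.3 V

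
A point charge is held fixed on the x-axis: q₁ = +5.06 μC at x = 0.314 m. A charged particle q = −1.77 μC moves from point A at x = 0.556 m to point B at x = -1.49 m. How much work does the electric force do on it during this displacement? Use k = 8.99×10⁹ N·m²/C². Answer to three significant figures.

The work done by the electric force is W_field = −ΔU = −q(V_B − V_A) = q(V_A − V_B).
At A: distance to the source charge is 0.242 m; V_A = kq₁/r = 1.88×10⁵ V.
At B: distance to the source charge is 1.80 m; V_B = kq₁/r = 2.52×10⁴ V.
ΔV = V_B − V_A = -1.63×10⁵ V.
W_field = −qΔV = −(-1.77×10⁻⁶ C)(-1.63×10⁵ V) = -0.288 J.

-0.288 J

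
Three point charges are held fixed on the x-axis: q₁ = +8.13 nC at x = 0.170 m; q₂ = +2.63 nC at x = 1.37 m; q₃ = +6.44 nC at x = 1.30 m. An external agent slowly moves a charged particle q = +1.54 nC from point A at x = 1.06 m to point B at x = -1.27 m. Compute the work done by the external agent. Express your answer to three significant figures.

For quasistatic motion the external work equals the change in potential energy: W_ext = qΔV = q(V_B − V_A).
At A: distances to the source charges are 0.890 m, 0.310 m, 0.240 m; V_A = Σ kqᵢ/rᵢ = 400 V.
At B: distances to the source charges are 1.44 m, 2.64 m, 2.57 m; V_B = Σ kqᵢ/rᵢ = 82.2 V.
ΔV = V_B − V_A = -317 V.
W_ext = qΔV = (1.54×10⁻⁹ C)(-317 V) = -4.89×10⁻⁷ J.

-4.89×10⁻⁷ J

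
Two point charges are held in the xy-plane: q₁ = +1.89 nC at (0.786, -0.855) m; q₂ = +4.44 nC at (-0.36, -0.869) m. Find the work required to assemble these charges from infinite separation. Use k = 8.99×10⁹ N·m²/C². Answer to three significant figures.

6.58×10⁻⁸ J

The work to assemble the configuration equals its total potential energy, U = Σ kqᵢqⱼ/rᵢⱼ over all pairs.
Pair separations: r₁₂ = 1.15 m.
U = (6.58×10⁻⁸) = 6.58×10⁻⁸ J.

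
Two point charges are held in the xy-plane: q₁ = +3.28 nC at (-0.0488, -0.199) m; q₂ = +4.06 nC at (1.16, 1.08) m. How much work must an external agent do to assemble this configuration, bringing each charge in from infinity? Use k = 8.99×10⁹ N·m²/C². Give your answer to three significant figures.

6.80×10⁻⁸ J

The work to assemble the configuration equals its total potential energy, U = Σ kqᵢqⱼ/rᵢⱼ over all pairs.
Pair separations: r₁₂ = 1.76 m.
U = (6.80×10⁻⁸) = 6.80×10⁻⁸ J.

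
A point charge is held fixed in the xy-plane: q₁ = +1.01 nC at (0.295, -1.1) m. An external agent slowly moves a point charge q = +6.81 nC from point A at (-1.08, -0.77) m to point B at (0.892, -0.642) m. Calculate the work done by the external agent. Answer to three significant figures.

3.84×10⁻⁸ J

For quasistatic motion the external work equals the change in potential energy: W_ext = qΔV = q(V_B − V_A).
At A: distance to the source charge is 1.41 m; V_A = kq₁/r = 6.42 V.
At B: distance to the source charge is 0.752 m; V_B = kq₁/r = 12.1 V.
ΔV = V_B − V_A = 5.65 V.
W_ext = qΔV = (6.81×10⁻⁹ C)(5.65 V) = 3.84×10⁻⁸ J.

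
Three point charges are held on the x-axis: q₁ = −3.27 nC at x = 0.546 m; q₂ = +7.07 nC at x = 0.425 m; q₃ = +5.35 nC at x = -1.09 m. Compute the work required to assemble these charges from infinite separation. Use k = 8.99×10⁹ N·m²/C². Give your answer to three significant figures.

The work to assemble the configuration equals its total potential energy, U = Σ kqᵢqⱼ/rᵢⱼ over all pairs.
Pair separations: r₁₂ = 0.121 m, r₁₃ = 1.64 m, r₂₃ = 1.52 m.
U = (-1.72×10⁻⁶) + (-9.61×10⁻⁸) + (2.24×10⁻⁷) = -1.59×10⁻⁶ J.

-1.59×10⁻⁶ J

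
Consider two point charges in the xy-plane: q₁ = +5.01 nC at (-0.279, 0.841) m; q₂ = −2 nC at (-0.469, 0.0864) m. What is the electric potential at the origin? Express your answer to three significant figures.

13.1 V

Electric potential is a scalar, so the contributions from each charge add algebraically: V = Σ kqᵢ/rᵢ.
Distances from the field point to each charge: r₁ = 0.886 m, r₂ = 0.477 m.
V = k[(5.01×10⁻⁹)/(0.886) + (-2.00×10⁻⁹)/(0.477)] = 13.1 V.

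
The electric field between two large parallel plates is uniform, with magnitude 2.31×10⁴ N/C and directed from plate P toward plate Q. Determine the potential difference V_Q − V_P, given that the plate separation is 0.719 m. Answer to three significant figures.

-1.66×10⁴ V

In a uniform field, potential decreases in the direction of E: ΔV = −E·d for a displacement d parallel to E.
Going from P to Q is a displacement of 0.719 m along the field, so V_Q − V_P = −Ed = -1.66×10⁴ V.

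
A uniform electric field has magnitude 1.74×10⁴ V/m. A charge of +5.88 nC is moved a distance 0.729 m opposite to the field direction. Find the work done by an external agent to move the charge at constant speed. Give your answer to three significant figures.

7.46×10⁻⁵ J

The potential change for a displacement 0.729 m opposite to the field direction is ΔV = +Ed = 1.27×10⁴ V.
W_ext = qΔV = 7.46×10⁻⁵ J.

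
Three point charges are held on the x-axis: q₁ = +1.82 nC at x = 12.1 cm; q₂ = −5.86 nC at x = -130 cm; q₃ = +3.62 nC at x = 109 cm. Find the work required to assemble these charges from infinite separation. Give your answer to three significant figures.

-8.61×10⁻⁸ J

The work to assemble the configuration equals its total potential energy, U = Σ kqᵢqⱼ/rᵢⱼ over all pairs.
Pair separations: r₁₂ = 1.42 m, r₁₃ = 0.969 m, r₂₃ = 2.39 m.
U = (-6.75×10⁻⁸) + (6.11×10⁻⁸) + (-7.98×10⁻⁸) = -8.61×10⁻⁸ J.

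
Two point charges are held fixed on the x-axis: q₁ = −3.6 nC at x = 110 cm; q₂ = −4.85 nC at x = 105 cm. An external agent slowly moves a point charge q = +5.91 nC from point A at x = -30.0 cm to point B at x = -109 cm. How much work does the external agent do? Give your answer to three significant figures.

1.20×10⁻⁷ J

For quasistatic motion the external work equals the change in potential energy: W_ext = qΔV = q(V_B − V_A).
At A: distances to the source charges are 1.40 m, 1.35 m; V_A = Σ kqᵢ/rᵢ = -55.4 V.
At B: distances to the source charges are 2.19 m, 2.14 m; V_B = Σ kqᵢ/rᵢ = -35.2 V.
ΔV = V_B − V_A = 20.3 V.
W_ext = qΔV = (5.91×10⁻⁹ C)(20.3 V) = 1.20×10⁻⁷ J.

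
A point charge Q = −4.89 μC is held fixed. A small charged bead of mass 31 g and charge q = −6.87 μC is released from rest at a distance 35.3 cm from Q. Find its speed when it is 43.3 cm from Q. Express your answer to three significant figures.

Only the electrostatic force acts, so mechanical energy is conserved: ½mv² = U₁ − U₂ = kQq(1/r₁ − 1/r₂).
U₁ − U₂ = (8.99×10⁹ N·m²/C²)(-4.89×10⁻⁶ C)(-6.87×10⁻⁶ C)(1/0.353 − 1/0.433) = 0.158 J.
v = √(2·0.158/0.0310) = 3.19 m/s.

3.19 m/s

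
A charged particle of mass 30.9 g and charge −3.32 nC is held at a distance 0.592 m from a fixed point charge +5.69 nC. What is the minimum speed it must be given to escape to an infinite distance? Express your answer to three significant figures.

To just escape, total mechanical energy must reach zero at infinity: ½mv²_min + U = 0, so ½mv²_min = −U = |kQq|/r.
|U| = |kQq|/r = (8.99×10⁹ N·m²/C²)(5.69×10⁻⁹)(3.32×10⁻⁹)/(0.592) = 2.87×10⁻⁷ J.
v_min = √(2|U|/m) = √(2·2.87×10⁻⁷/0.0309) = 4.31×10⁻³ m/s.

4.31×10⁻³ m/s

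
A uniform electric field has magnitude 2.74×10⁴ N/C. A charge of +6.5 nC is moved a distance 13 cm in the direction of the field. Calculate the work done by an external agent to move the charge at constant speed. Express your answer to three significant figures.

-2.32×10⁻⁵ J

The potential change for a displacement 13 cm in the direction of the field is ΔV = −Ed = -3560 V.
W_ext = qΔV = -2.32×10⁻⁵ J.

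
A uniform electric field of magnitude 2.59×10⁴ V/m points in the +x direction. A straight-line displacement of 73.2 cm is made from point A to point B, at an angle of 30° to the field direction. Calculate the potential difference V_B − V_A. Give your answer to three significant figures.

-1.64×10⁴ V

Only the component of displacement along E changes the potential: ΔV = −E·d·cosθ.
ΔV = −(2.59×10⁴ V/m)(0.732 m)cos30° = -1.64×10⁴ V.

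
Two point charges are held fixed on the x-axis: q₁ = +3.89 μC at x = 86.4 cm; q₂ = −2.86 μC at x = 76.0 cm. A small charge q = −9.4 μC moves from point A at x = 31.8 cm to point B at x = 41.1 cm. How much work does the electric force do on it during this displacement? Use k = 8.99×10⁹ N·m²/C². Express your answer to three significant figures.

The work done by the electric force is W_field = −ΔU = −q(V_B − V_A) = q(V_A − V_B).
At A: distances to the source charges are 0.546 m, 0.442 m; V_A = Σ kqᵢ/rᵢ = 5880 V.
At B: distances to the source charges are 0.453 m, 0.349 m; V_B = Σ kqᵢ/rᵢ = 3530 V.
ΔV = V_B − V_A = -2350 V.
W_field = −qΔV = −(-9.40×10⁻⁶ C)(-2350 V) = -0.0221 J.

-0.0221 J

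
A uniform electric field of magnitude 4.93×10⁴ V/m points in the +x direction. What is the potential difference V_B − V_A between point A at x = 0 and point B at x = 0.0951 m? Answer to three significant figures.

-4690 V

In a uniform field, potential decreases in the direction of E: V_B − V_A = −E·Δx.
V_B − V_A = −(4.93×10⁴ V/m)(0.0951 m) = -4690 V.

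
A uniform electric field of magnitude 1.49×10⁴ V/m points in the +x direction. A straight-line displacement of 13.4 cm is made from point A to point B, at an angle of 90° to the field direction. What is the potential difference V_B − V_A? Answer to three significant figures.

Only the component of displacement along E changes the potential: ΔV = −E·d·cosθ.
ΔV = −(1.49×10⁴ V/m)(0.134 m)cos90° = 0 V.

0 V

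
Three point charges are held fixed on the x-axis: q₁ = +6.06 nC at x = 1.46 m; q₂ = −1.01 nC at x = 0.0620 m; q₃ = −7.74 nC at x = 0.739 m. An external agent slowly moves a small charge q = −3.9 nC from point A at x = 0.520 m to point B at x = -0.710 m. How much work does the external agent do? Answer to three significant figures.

For quasistatic motion the external work equals the change in potential energy: W_ext = qΔV = q(V_B − V_A).
At A: distances to the source charges are 0.940 m, 0.458 m, 0.219 m; V_A = Σ kqᵢ/rᵢ = -280 V.
At B: distances to the source charges are 2.17 m, 0.772 m, 1.45 m; V_B = Σ kqᵢ/rᵢ = -34.7 V.
ΔV = V_B − V_A = 245 V.
W_ext = qΔV = (-3.90×10⁻⁹ C)(245 V) = -9.55×10⁻⁷ J.

-9.55×10⁻⁷ J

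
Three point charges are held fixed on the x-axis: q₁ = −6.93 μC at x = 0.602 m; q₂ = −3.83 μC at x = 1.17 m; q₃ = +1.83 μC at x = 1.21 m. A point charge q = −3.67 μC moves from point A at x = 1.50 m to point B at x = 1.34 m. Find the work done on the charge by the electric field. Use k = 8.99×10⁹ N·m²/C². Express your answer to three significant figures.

The work done by the electric force is W_field = −ΔU = −q(V_B − V_A) = q(V_A − V_B).
At A: distances to the source charges are 0.898 m, 0.330 m, 0.290 m; V_A = Σ kqᵢ/rᵢ = -1.17×10⁵ V.
At B: distances to the source charges are 0.738 m, 0.170 m, 0.130 m; V_B = Σ kqᵢ/rᵢ = -1.60×10⁵ V.
ΔV = V_B − V_A = -4.34×10⁴ V.
W_field = −qΔV = −(-3.67×10⁻⁶ C)(-4.34×10⁴ V) = -0.159 J.

-0.159 J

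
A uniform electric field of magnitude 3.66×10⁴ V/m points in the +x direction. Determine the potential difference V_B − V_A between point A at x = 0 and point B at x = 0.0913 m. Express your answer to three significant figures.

In a uniform field, potential decreases in the direction of E: V_B − V_A = −E·Δx.
V_B − V_A = −(3.66×10⁴ V/m)(0.0913 m) = -3340 V.

-3340 V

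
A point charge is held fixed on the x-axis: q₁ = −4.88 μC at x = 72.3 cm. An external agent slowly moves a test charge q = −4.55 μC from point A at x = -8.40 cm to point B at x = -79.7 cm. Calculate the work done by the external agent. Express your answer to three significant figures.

For quasistatic motion the external work equals the change in potential energy: W_ext = qΔV = q(V_B − V_A).
At A: distance to the source charge is 0.807 m; V_A = kq₁/r = -5.44×10⁴ V.
At B: distance to the source charge is 1.52 m; V_B = kq₁/r = -2.89×10⁴ V.
ΔV = V_B − V_A = 2.55×10⁴ V.
W_ext = qΔV = (-4.55×10⁻⁶ C)(2.55×10⁴ V) = -0.116 J.

-0.116 J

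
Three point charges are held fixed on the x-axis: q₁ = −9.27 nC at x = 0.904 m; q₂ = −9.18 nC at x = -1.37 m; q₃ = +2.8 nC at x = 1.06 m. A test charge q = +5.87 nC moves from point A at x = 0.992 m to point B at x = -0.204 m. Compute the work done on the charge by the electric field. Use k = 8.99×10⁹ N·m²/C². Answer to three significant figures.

-2.85×10⁻⁶ J

The work done by the electric force is W_field = −ΔU = −q(V_B − V_A) = q(V_A − V_B).
At A: distances to the source charges are 0.0880 m, 2.36 m, 0.0680 m; V_A = Σ kqᵢ/rᵢ = -612 V.
At B: distances to the source charges are 1.11 m, 1.17 m, 1.26 m; V_B = Σ kqᵢ/rᵢ = -126 V.
ΔV = V_B − V_A = 486 V.
W_field = −qΔV = −(5.87×10⁻⁹ C)(486 V) = -2.85×10⁻⁶ J.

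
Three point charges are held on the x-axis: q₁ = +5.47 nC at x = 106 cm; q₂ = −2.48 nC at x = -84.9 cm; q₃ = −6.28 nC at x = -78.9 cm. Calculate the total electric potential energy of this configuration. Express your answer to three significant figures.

2.10×10⁻⁶ J

The assembly work is the sum of pairwise potential energies, U = Σ_{i<j} kqᵢqⱼ/rᵢⱼ.
Pair separations: r₁₂ = 1.91 m, r₁₃ = 1.85 m, r₂₃ = 0.0600 m.
U = (-6.39×10⁻⁸) + (-1.67×10⁻⁷) + (2.33×10⁻⁶) = 2.10×10⁻⁶ J.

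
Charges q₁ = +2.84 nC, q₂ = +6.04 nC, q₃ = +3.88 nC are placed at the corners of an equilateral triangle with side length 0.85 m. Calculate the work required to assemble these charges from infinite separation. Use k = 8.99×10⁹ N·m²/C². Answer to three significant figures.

The assembly work is the sum of pairwise potential energies, U = Σ_{i<j} kqᵢqⱼ/rᵢⱼ.
All three pair separations equal the side length, 0.850 m.
U = (1.81×10⁻⁷) + (1.17×10⁻⁷) + (2.48×10⁻⁷) = 5.46×10⁻⁷ J.

5.46×10⁻⁷ J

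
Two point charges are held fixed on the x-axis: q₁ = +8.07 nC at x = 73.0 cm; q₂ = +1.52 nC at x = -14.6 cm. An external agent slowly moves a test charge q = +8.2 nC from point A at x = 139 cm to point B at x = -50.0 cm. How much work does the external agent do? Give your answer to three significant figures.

For quasistatic motion the external work equals the change in potential energy: W_ext = qΔV = q(V_B − V_A).
At A: distances to the source charges are 0.660 m, 1.54 m; V_A = Σ kqᵢ/rᵢ = 119 V.
At B: distances to the source charges are 1.23 m, 0.354 m; V_B = Σ kqᵢ/rᵢ = 97.6 V.
ΔV = V_B − V_A = -21.2 V.
W_ext = qΔV = (8.20×10⁻⁹ C)(-21.2 V) = -1.74×10⁻⁷ J.

-1.74×10⁻⁷ J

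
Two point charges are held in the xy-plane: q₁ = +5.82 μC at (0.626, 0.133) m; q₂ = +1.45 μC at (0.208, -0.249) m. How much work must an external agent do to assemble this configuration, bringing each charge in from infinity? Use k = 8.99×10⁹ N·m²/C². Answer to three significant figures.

0.134 J

The work to assemble the configuration equals its total potential energy, U = Σ kqᵢqⱼ/rᵢⱼ over all pairs.
Pair separations: r₁₂ = 0.566 m.
U = (0.134) = 0.134 J.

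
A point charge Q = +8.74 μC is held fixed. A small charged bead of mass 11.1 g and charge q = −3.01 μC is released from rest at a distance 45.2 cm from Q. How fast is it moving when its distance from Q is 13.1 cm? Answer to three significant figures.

15.2 m/s

Only the electrostatic force acts, so mechanical energy is conserved: ½mv² = U₁ − U₂ = kQq(1/r₁ − 1/r₂).
U₁ − U₂ = (8.99×10⁹ N·m²/C²)(8.74×10⁻⁶ C)(-3.01×10⁻⁶ C)(1/0.452 − 1/0.131) = 1.28 J.
v = √(2·1.28/0.0111) = 15.2 m/s.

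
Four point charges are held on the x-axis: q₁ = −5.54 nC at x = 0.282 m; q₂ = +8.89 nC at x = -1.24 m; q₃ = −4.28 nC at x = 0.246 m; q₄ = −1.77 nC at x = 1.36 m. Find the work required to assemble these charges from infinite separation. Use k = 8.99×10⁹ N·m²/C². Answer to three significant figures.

5.49×10⁻⁶ J

The assembly work is the sum of pairwise potential energies, U = Σ_{i<j} kqᵢqⱼ/rᵢⱼ.
Pair separations: r₁₂ = 1.52 m, r₁₃ = 0.0360 m, r₁₄ = 1.08 m, r₂₃ = 1.49 m, r₂₄ = 2.60 m, r₃₄ = 1.11 m.
Summing all 6 pair terms gives U = 5.49×10⁻⁶ J.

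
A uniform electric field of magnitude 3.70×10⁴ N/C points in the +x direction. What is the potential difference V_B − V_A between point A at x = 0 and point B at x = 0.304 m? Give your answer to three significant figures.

-1.12×10⁴ V

In a uniform field, potential decreases in the direction of E: V_B − V_A = −E·Δx.
V_B − V_A = −(3.70×10⁴ V/m)(0.304 m) = -1.12×10⁴ V.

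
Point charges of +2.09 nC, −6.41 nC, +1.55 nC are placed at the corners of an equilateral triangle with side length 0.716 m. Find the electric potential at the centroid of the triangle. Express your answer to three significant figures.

Electric potential is a scalar, so the contributions from each charge add algebraically: V = Σ kqᵢ/rᵢ.
The distance from each vertex to the centroid is a/√3 = 0.413 m.
V = k[(2.09×10⁻⁹)/(0.413) + (-6.41×10⁻⁹)/(0.413) + (1.55×10⁻⁹)/(0.413)] = -60.2 V.

-60.2 V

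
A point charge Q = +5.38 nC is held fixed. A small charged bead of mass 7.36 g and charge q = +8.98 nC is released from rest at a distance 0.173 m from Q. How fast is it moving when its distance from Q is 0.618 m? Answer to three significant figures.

Only the electrostatic force acts, so mechanical energy is conserved: ½mv² = U₁ − U₂ = kQq(1/r₁ − 1/r₂).
U₁ − U₂ = (8.99×10⁹ N·m²/C²)(5.38×10⁻⁹ C)(8.98×10⁻⁹ C)(1/0.173 − 1/0.618) = 1.81×10⁻⁶ J.
v = √(2·1.81×10⁻⁶/7.36×10⁻³) = 0.0222 m/s.

0.0222 m/s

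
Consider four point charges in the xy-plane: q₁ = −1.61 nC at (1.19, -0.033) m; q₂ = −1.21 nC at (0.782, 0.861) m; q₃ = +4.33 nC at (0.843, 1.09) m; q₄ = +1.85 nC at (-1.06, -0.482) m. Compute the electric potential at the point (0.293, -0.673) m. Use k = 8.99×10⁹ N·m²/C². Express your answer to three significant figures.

Electric potential is a scalar, so the contributions from each charge add algebraically: V = Σ kqᵢ/rᵢ.
Distances from the field point to each charge: r₁ = 1.10 m, r₂ = 1.61 m, r₃ = 1.85 m, r₄ = 1.37 m.
V = k[(-1.61×10⁻⁹)/(1.10) + (-1.21×10⁻⁹)/(1.61) + (4.33×10⁻⁹)/(1.85) + (1.85×10⁻⁹)/(1.37)] = 13.4 V.

13.4 V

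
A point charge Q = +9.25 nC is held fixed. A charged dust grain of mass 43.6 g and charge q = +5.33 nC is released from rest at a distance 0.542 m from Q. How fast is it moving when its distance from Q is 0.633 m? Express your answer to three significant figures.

Only the electrostatic force acts, so mechanical energy is conserved: ½mv² = U₁ − U₂ = kQq(1/r₁ − 1/r₂).
U₁ − U₂ = (8.99×10⁹ N·m²/C²)(9.25×10⁻⁹ C)(5.33×10⁻⁹ C)(1/0.542 − 1/0.633) = 1.18×10⁻⁷ J.
v = √(2·1.18×10⁻⁷/0.0436) = 2.32×10⁻³ m/s.

2.32×10⁻³ m/s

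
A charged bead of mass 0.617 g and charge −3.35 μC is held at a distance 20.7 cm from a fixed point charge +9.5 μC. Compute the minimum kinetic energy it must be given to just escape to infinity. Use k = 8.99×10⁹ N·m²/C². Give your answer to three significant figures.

To just escape, total mechanical energy must reach zero at infinity: ½mv²_min + U = 0, so ½mv²_min = −U = |kQq|/r.
|U| = |kQq|/r = (8.99×10⁹ N·m²/C²)(9.50×10⁻⁶)(3.35×10⁻⁶)/(0.207) = 1.38 J.

1.38 J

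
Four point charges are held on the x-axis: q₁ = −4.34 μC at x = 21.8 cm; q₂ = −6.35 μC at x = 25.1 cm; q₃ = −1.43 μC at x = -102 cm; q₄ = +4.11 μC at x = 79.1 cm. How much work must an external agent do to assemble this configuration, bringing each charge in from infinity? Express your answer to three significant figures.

The work to assemble the configuration equals its total potential energy, U = Σ kqᵢqⱼ/rᵢⱼ over all pairs.
Pair separations: r₁₂ = 0.0330 m, r₁₃ = 1.24 m, r₁₄ = 0.573 m, r₂₃ = 1.27 m, r₂₄ = 0.540 m, r₃₄ = 1.81 m.
Summing all 6 pair terms gives U = 6.87 J.

6.87 J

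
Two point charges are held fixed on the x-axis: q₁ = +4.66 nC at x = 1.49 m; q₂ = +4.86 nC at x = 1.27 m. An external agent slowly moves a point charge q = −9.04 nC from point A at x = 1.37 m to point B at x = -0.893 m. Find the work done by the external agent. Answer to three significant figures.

6.76×10⁻⁶ J

For quasistatic motion the external work equals the change in potential energy: W_ext = qΔV = q(V_B − V_A).
At A: distances to the source charges are 0.120 m, 0.100 m; V_A = Σ kqᵢ/rᵢ = 786 V.
At B: distances to the source charges are 2.38 m, 2.16 m; V_B = Σ kqᵢ/rᵢ = 37.8 V.
ΔV = V_B − V_A = -748 V.
W_ext = qΔV = (-9.04×10⁻⁹ C)(-748 V) = 6.76×10⁻⁶ J.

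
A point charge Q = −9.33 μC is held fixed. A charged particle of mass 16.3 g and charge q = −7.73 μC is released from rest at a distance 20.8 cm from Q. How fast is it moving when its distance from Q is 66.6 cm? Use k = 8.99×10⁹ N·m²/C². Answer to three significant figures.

Only the electrostatic force acts, so mechanical energy is conserved: ½mv² = U₁ − U₂ = kQq(1/r₁ − 1/r₂).
U₁ − U₂ = (8.99×10⁹ N·m²/C²)(-9.33×10⁻⁶ C)(-7.73×10⁻⁶ C)(1/0.208 − 1/0.666) = 2.14 J.
v = √(2·2.14/0.0163) = 16.2 m/s.

16.2 m/s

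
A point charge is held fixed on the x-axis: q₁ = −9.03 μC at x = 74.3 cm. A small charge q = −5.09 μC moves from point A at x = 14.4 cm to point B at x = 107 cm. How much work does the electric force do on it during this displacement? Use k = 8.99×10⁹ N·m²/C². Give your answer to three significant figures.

-0.574 J

The work done by the electric force is W_field = −ΔU = −q(V_B − V_A) = q(V_A − V_B).
At A: distance to the source charge is 0.599 m; V_A = kq₁/r = -1.36×10⁵ V.
At B: distance to the source charge is 0.327 m; V_B = kq₁/r = -2.48×10⁵ V.
ΔV = V_B − V_A = -1.13×10⁵ V.
W_field = −qΔV = −(-5.09×10⁻⁶ C)(-1.13×10⁵ V) = -0.574 J.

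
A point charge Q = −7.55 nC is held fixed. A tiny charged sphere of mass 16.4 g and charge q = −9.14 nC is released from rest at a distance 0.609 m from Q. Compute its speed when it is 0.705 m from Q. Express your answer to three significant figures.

4.11×10⁻³ m/s

Only the electrostatic force acts, so mechanical energy is conserved: ½mv² = U₁ − U₂ = kQq(1/r₁ − 1/r₂).
U₁ − U₂ = (8.99×10⁹ N·m²/C²)(-7.55×10⁻⁹ C)(-9.14×10⁻⁹ C)(1/0.609 − 1/0.705) = 1.39×10⁻⁷ J.
v = √(2·1.39×10⁻⁷/0.0164) = 4.11×10⁻³ m/s.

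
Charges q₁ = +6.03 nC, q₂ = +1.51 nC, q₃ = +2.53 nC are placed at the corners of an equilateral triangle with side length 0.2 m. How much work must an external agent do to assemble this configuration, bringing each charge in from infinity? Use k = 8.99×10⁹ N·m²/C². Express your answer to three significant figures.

1.27×10⁻⁶ J

The assembly work is the sum of pairwise potential energies, U = Σ_{i<j} kqᵢqⱼ/rᵢⱼ.
All three pair separations equal the side length, 0.200 m.
U = (4.09×10⁻⁷) + (6.86×10⁻⁷) + (1.72×10⁻⁷) = 1.27×10⁻⁶ J.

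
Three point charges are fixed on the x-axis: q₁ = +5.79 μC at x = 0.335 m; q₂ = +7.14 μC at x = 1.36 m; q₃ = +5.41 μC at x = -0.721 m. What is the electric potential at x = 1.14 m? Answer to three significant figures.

Electric potential is a scalar, so the contributions from each charge add algebraically: V = Σ kqᵢ/rᵢ.
Distances from the field point to each charge: r₁ = 0.805 m, r₂ = 0.220 m, r₃ = 1.86 m.
V = k[(5.79×10⁻⁶)/(0.805) + (7.14×10⁻⁶)/(0.220) + (5.41×10⁻⁶)/(1.86)] = 3.83×10⁵ V.

3.83×10⁵ V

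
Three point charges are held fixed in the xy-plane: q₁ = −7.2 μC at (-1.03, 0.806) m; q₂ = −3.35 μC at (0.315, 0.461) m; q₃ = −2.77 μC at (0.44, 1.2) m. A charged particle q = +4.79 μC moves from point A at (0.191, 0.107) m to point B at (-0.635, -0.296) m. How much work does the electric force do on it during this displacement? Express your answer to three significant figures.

-0.263 J

The work done by the electric force is W_field = −ΔU = −q(V_B − V_A) = q(V_A − V_B).
At A: distances to the source charges are 1.41 m, 0.375 m, 1.12 m; V_A = Σ kqᵢ/rᵢ = -1.49×10⁵ V.
At B: distances to the source charges are 1.17 m, 1.21 m, 1.84 m; V_B = Σ kqᵢ/rᵢ = -9.36×10⁴ V.
ΔV = V_B − V_A = 5.49×10⁴ V.
W_field = −qΔV = −(4.79×10⁻⁶ C)(5.49×10⁴ V) = -0.263 J.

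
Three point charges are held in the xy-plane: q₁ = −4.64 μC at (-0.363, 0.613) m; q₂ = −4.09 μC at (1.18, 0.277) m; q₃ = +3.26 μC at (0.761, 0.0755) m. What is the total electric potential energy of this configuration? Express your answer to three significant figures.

The assembly work is the sum of pairwise potential energies, U = Σ_{i<j} kqᵢqⱼ/rᵢⱼ.
Pair separations: r₁₂ = 1.58 m, r₁₃ = 1.25 m, r₂₃ = 0.465 m.
U = (0.108) + (-0.109) + (-0.258) = -0.259 J.

-0.259 J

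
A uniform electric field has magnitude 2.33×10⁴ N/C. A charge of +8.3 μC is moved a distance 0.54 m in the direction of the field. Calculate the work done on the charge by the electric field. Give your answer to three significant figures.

0.104 J

The potential change for a displacement 0.54 m in the direction of the field is ΔV = −Ed = -1.26×10⁴ V.
W_field = −qΔV = 0.104 J.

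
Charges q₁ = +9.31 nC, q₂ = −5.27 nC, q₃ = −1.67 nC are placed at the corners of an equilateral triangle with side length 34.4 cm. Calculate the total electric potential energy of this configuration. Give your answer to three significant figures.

The work to assemble the configuration equals its total potential energy, U = Σ kqᵢqⱼ/rᵢⱼ over all pairs.
All three pair separations equal the side length, 0.344 m.
U = (-1.28×10⁻⁶) + (-4.06×10⁻⁷) + (2.30×10⁻⁷) = -1.46×10⁻⁶ J.

-1.46×10⁻⁶ J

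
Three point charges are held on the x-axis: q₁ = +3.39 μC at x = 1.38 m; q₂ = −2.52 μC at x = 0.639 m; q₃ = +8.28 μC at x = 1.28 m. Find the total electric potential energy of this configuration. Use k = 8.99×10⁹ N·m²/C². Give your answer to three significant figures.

The work to assemble the configuration equals its total potential energy, U = Σ kqᵢqⱼ/rᵢⱼ over all pairs.
Pair separations: r₁₂ = 0.741 m, r₁₃ = 0.100 m, r₂₃ = 0.641 m.
U = (-0.104) + (2.52) + (-0.293) = 2.13 J.

2.13 J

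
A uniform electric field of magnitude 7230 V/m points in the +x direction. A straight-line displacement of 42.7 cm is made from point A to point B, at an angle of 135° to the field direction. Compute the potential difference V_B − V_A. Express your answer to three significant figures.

2180 V

Only the component of displacement along E changes the potential: ΔV = −E·d·cosθ.
ΔV = −(7230 V/m)(0.427 m)cos135° = 2180 V.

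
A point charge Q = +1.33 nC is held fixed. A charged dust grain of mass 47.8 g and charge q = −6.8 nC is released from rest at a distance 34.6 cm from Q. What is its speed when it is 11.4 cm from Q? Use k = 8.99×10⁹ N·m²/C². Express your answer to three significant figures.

4.47×10⁻³ m/s

Only the electrostatic force acts, so mechanical energy is conserved: ½mv² = U₁ − U₂ = kQq(1/r₁ − 1/r₂).
U₁ − U₂ = (8.99×10⁹ N·m²/C²)(1.33×10⁻⁹ C)(-6.80×10⁻⁹ C)(1/0.346 − 1/0.114) = 4.78×10⁻⁷ J.
v = √(2·4.78×10⁻⁷/0.0478) = 4.47×10⁻³ m/s.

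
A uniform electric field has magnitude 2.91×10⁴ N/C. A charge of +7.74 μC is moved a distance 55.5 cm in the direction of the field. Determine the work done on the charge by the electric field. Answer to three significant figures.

0.125 J

The potential change for a displacement 55.5 cm in the direction of the field is ΔV = −Ed = -1.62×10⁴ V.
W_field = −qΔV = 0.125 J.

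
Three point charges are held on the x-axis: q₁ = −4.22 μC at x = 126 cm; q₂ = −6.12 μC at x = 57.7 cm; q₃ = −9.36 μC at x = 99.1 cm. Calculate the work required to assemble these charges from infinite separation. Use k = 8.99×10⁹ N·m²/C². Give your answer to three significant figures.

2.90 J

The work to assemble the configuration equals its total potential energy, U = Σ kqᵢqⱼ/rᵢⱼ over all pairs.
Pair separations: r₁₂ = 0.683 m, r₁₃ = 0.269 m, r₂₃ = 0.414 m.
U = (0.340) + (1.32) + (1.24) = 2.90 J.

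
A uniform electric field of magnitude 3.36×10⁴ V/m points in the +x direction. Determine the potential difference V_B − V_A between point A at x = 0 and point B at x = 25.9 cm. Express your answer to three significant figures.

-8700 V

In a uniform field, potential decreases in the direction of E: V_B − V_A = −E·Δx.
V_B − V_A = −(3.36×10⁴ V/m)(0.259 m) = -8700 V.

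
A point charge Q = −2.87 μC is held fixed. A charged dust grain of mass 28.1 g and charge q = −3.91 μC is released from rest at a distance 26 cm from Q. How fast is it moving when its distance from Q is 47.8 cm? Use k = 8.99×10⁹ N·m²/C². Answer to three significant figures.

3.55 m/s

Only the electrostatic force acts, so mechanical energy is conserved: ½mv² = U₁ − U₂ = kQq(1/r₁ − 1/r₂).
U₁ − U₂ = (8.99×10⁹ N·m²/C²)(-2.87×10⁻⁶ C)(-3.91×10⁻⁶ C)(1/0.260 − 1/0.478) = 0.177 J.
v = √(2·0.177/0.0281) = 3.55 m/s.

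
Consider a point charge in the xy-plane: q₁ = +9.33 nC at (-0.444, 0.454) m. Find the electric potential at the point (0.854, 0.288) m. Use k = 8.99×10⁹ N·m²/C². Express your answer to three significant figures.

64.1 V

Electric potential is a scalar, so the contributions from each charge add algebraically: V = Σ kqᵢ/rᵢ.
Distances from the field point to each charge: r₁ = 1.31 m.
V = k[(9.33×10⁻⁹)/(1.31)] = 64.1 V.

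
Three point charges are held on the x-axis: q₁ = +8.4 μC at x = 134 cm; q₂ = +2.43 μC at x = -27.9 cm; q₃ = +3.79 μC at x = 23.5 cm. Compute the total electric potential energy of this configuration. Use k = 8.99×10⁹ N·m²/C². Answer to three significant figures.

The assembly work is the sum of pairwise potential energies, U = Σ_{i<j} kqᵢqⱼ/rᵢⱼ.
Pair separations: r₁₂ = 1.62 m, r₁₃ = 1.10 m, r₂₃ = 0.514 m.
U = (0.113) + (0.259) + (0.161) = 0.533 J.

0.533 J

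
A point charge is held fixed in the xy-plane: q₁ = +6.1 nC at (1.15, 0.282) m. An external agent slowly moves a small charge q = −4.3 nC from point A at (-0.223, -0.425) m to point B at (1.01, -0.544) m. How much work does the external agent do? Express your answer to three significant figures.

For quasistatic motion the external work equals the change in potential energy: W_ext = qΔV = q(V_B − V_A).
At A: distance to the source charge is 1.54 m; V_A = kq₁/r = 35.5 V.
At B: distance to the source charge is 0.838 m; V_B = kq₁/r = 65.5 V.
ΔV = V_B − V_A = 29.9 V.
W_ext = qΔV = (-4.30×10⁻⁹ C)(29.9 V) = -1.29×10⁻⁷ J.

-1.29×10⁻⁷ J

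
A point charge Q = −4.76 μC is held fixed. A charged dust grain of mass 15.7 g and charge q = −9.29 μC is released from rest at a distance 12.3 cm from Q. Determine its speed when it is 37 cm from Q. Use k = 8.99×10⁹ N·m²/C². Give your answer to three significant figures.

Only the electrostatic force acts, so mechanical energy is conserved: ½mv² = U₁ − U₂ = kQq(1/r₁ − 1/r₂).
U₁ − U₂ = (8.99×10⁹ N·m²/C²)(-4.76×10⁻⁶ C)(-9.29×10⁻⁶ C)(1/0.123 − 1/0.370) = 2.16 J.
v = √(2·2.16/0.0157) = 16.6 m/s.

16.6 m/s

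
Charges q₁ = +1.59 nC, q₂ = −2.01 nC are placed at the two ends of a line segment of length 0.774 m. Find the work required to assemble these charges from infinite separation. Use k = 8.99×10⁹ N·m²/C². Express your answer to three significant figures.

The work to assemble the configuration equals its total potential energy, U = Σ kqᵢqⱼ/rᵢⱼ over all pairs.
The separation is r = 0.774 m.
U = (-3.71×10⁻⁸) = -3.71×10⁻⁸ J.

-3.71×10⁻⁸ J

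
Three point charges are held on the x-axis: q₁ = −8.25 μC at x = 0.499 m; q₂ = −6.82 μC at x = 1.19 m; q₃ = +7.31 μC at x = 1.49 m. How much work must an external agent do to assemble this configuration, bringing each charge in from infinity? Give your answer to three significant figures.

-1.31 J

The assembly work is the sum of pairwise potential energies, U = Σ_{i<j} kqᵢqⱼ/rᵢⱼ.
Pair separations: r₁₂ = 0.691 m, r₁₃ = 0.991 m, r₂₃ = 0.300 m.
U = (0.732) + (-0.547) + (-1.49) = -1.31 J.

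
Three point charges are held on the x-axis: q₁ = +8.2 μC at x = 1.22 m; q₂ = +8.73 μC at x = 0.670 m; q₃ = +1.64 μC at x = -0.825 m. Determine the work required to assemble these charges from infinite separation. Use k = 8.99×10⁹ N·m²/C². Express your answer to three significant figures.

1.32 J

The work to assemble the configuration equals its total potential energy, U = Σ kqᵢqⱼ/rᵢⱼ over all pairs.
Pair separations: r₁₂ = 0.550 m, r₁₃ = 2.04 m, r₂₃ = 1.50 m.
U = (1.17) + (0.0591) + (0.0861) = 1.32 J.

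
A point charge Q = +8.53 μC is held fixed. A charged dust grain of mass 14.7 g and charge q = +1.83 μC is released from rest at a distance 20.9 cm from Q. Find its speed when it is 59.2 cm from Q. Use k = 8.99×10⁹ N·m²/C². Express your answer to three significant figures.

7.69 m/s

Only the electrostatic force acts, so mechanical energy is conserved: ½mv² = U₁ − U₂ = kQq(1/r₁ − 1/r₂).
U₁ − U₂ = (8.99×10⁹ N·m²/C²)(8.53×10⁻⁶ C)(1.83×10⁻⁶ C)(1/0.209 − 1/0.592) = 0.434 J.
v = √(2·0.434/0.0147) = 7.69 m/s.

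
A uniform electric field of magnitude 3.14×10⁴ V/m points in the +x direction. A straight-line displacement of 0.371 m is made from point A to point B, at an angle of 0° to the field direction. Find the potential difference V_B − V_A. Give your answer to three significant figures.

Only the component of displacement along E changes the potential: ΔV = −E·d·cosθ.
ΔV = −(3.14×10⁴ V/m)(0.371 m)cos0° = -1.16×10⁴ V.

-1.16×10⁴ V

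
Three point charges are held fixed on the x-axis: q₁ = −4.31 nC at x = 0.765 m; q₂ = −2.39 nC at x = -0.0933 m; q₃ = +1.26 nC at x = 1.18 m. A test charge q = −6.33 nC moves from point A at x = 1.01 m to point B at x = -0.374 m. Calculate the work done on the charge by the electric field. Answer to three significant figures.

4.89×10⁻⁸ J

The work done by the electric force is W_field = −ΔU = −q(V_B − V_A) = q(V_A − V_B).
At A: distances to the source charges are 0.245 m, 1.10 m, 0.170 m; V_A = Σ kqᵢ/rᵢ = -111 V.
At B: distances to the source charges are 1.14 m, 0.281 m, 1.55 m; V_B = Σ kqᵢ/rᵢ = -103 V.
ΔV = V_B − V_A = 7.72 V.
W_field = −qΔV = −(-6.33×10⁻⁹ C)(7.72 V) = 4.89×10⁻⁸ J.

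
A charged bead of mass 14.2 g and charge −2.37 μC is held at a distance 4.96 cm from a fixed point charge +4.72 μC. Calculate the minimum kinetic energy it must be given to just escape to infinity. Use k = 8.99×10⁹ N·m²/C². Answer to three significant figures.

2.03 J

To just escape, total mechanical energy must reach zero at infinity: ½mv²_min + U = 0, so ½mv²_min = −U = |kQq|/r.
|U| = |kQq|/r = (8.99×10⁹ N·m²/C²)(4.72×10⁻⁶)(2.37×10⁻⁶)/(0.0496) = 2.03 J.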